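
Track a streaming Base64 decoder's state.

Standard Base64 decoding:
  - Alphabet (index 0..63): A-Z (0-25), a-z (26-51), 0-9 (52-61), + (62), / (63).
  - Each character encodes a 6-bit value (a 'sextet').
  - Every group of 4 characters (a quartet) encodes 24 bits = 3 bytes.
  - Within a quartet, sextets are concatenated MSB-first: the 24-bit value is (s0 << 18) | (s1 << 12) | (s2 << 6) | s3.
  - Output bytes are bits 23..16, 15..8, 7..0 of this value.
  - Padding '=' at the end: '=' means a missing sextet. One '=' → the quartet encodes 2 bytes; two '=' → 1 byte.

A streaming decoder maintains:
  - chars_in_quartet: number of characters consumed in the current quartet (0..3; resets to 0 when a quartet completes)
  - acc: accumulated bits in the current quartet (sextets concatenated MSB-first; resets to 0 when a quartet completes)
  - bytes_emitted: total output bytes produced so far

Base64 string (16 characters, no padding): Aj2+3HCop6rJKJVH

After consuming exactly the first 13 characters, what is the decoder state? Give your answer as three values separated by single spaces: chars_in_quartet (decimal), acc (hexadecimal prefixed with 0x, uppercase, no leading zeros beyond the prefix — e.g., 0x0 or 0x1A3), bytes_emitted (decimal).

After char 0 ('A'=0): chars_in_quartet=1 acc=0x0 bytes_emitted=0
After char 1 ('j'=35): chars_in_quartet=2 acc=0x23 bytes_emitted=0
After char 2 ('2'=54): chars_in_quartet=3 acc=0x8F6 bytes_emitted=0
After char 3 ('+'=62): chars_in_quartet=4 acc=0x23DBE -> emit 02 3D BE, reset; bytes_emitted=3
After char 4 ('3'=55): chars_in_quartet=1 acc=0x37 bytes_emitted=3
After char 5 ('H'=7): chars_in_quartet=2 acc=0xDC7 bytes_emitted=3
After char 6 ('C'=2): chars_in_quartet=3 acc=0x371C2 bytes_emitted=3
After char 7 ('o'=40): chars_in_quartet=4 acc=0xDC70A8 -> emit DC 70 A8, reset; bytes_emitted=6
After char 8 ('p'=41): chars_in_quartet=1 acc=0x29 bytes_emitted=6
After char 9 ('6'=58): chars_in_quartet=2 acc=0xA7A bytes_emitted=6
After char 10 ('r'=43): chars_in_quartet=3 acc=0x29EAB bytes_emitted=6
After char 11 ('J'=9): chars_in_quartet=4 acc=0xA7AAC9 -> emit A7 AA C9, reset; bytes_emitted=9
After char 12 ('K'=10): chars_in_quartet=1 acc=0xA bytes_emitted=9

Answer: 1 0xA 9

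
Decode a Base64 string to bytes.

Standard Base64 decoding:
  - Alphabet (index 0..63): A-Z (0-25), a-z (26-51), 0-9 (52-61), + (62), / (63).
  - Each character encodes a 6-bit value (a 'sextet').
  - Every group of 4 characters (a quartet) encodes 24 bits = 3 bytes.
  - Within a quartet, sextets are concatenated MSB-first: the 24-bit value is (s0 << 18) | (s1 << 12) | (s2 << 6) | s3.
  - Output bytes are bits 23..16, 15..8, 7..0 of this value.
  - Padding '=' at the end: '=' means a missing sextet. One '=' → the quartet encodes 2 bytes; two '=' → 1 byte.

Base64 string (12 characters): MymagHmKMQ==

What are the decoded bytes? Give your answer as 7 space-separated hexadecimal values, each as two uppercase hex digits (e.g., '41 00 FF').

After char 0 ('M'=12): chars_in_quartet=1 acc=0xC bytes_emitted=0
After char 1 ('y'=50): chars_in_quartet=2 acc=0x332 bytes_emitted=0
After char 2 ('m'=38): chars_in_quartet=3 acc=0xCCA6 bytes_emitted=0
After char 3 ('a'=26): chars_in_quartet=4 acc=0x33299A -> emit 33 29 9A, reset; bytes_emitted=3
After char 4 ('g'=32): chars_in_quartet=1 acc=0x20 bytes_emitted=3
After char 5 ('H'=7): chars_in_quartet=2 acc=0x807 bytes_emitted=3
After char 6 ('m'=38): chars_in_quartet=3 acc=0x201E6 bytes_emitted=3
After char 7 ('K'=10): chars_in_quartet=4 acc=0x80798A -> emit 80 79 8A, reset; bytes_emitted=6
After char 8 ('M'=12): chars_in_quartet=1 acc=0xC bytes_emitted=6
After char 9 ('Q'=16): chars_in_quartet=2 acc=0x310 bytes_emitted=6
Padding '==': partial quartet acc=0x310 -> emit 31; bytes_emitted=7

Answer: 33 29 9A 80 79 8A 31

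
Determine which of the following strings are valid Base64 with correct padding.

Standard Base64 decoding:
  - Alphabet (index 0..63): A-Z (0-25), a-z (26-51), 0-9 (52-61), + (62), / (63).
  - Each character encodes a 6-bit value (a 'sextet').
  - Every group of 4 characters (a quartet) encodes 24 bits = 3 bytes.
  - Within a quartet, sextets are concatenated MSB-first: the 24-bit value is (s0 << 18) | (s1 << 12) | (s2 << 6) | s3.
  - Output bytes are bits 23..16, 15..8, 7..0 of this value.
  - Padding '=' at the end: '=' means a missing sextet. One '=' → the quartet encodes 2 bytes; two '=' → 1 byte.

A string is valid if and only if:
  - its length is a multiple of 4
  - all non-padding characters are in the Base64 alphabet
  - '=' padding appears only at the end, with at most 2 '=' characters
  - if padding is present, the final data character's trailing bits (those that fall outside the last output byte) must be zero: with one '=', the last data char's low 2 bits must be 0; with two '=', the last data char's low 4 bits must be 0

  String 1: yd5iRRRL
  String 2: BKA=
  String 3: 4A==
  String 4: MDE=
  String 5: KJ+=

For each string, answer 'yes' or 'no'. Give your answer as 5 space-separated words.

Answer: yes yes yes yes no

Derivation:
String 1: 'yd5iRRRL' → valid
String 2: 'BKA=' → valid
String 3: '4A==' → valid
String 4: 'MDE=' → valid
String 5: 'KJ+=' → invalid (bad trailing bits)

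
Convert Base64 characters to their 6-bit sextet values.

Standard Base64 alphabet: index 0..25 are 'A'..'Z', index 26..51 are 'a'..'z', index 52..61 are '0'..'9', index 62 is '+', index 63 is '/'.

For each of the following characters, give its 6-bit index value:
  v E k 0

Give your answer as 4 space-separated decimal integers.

Answer: 47 4 36 52

Derivation:
'v': a..z range, 26 + ord('v') − ord('a') = 47
'E': A..Z range, ord('E') − ord('A') = 4
'k': a..z range, 26 + ord('k') − ord('a') = 36
'0': 0..9 range, 52 + ord('0') − ord('0') = 52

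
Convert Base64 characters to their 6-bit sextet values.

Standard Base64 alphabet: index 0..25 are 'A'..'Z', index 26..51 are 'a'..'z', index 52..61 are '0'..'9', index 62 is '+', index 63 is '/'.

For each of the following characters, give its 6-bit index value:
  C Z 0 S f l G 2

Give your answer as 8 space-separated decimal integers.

Answer: 2 25 52 18 31 37 6 54

Derivation:
'C': A..Z range, ord('C') − ord('A') = 2
'Z': A..Z range, ord('Z') − ord('A') = 25
'0': 0..9 range, 52 + ord('0') − ord('0') = 52
'S': A..Z range, ord('S') − ord('A') = 18
'f': a..z range, 26 + ord('f') − ord('a') = 31
'l': a..z range, 26 + ord('l') − ord('a') = 37
'G': A..Z range, ord('G') − ord('A') = 6
'2': 0..9 range, 52 + ord('2') − ord('0') = 54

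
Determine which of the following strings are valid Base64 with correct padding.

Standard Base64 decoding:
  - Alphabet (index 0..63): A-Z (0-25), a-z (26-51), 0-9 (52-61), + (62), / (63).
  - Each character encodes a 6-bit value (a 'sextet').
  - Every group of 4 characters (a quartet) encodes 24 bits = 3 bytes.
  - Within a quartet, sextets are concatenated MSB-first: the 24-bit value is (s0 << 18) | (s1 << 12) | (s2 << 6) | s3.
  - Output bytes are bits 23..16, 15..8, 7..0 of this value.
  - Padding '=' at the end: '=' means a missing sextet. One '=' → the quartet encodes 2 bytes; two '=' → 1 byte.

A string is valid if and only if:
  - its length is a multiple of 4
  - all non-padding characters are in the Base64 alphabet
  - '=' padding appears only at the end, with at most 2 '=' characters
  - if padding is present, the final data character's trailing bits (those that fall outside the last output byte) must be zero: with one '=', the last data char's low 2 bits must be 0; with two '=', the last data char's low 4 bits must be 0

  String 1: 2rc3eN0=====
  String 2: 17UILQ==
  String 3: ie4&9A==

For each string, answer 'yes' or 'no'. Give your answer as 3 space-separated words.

String 1: '2rc3eN0=====' → invalid (5 pad chars (max 2))
String 2: '17UILQ==' → valid
String 3: 'ie4&9A==' → invalid (bad char(s): ['&'])

Answer: no yes no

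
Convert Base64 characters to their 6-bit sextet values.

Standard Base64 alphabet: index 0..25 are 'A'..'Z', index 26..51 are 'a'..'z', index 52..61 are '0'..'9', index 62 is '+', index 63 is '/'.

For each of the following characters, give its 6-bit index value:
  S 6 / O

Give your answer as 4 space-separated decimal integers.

'S': A..Z range, ord('S') − ord('A') = 18
'6': 0..9 range, 52 + ord('6') − ord('0') = 58
'/': index 63
'O': A..Z range, ord('O') − ord('A') = 14

Answer: 18 58 63 14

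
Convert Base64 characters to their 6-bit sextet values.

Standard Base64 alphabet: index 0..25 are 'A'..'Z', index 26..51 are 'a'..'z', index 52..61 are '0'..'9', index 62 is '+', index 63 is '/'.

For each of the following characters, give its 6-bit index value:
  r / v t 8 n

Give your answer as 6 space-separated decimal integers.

Answer: 43 63 47 45 60 39

Derivation:
'r': a..z range, 26 + ord('r') − ord('a') = 43
'/': index 63
'v': a..z range, 26 + ord('v') − ord('a') = 47
't': a..z range, 26 + ord('t') − ord('a') = 45
'8': 0..9 range, 52 + ord('8') − ord('0') = 60
'n': a..z range, 26 + ord('n') − ord('a') = 39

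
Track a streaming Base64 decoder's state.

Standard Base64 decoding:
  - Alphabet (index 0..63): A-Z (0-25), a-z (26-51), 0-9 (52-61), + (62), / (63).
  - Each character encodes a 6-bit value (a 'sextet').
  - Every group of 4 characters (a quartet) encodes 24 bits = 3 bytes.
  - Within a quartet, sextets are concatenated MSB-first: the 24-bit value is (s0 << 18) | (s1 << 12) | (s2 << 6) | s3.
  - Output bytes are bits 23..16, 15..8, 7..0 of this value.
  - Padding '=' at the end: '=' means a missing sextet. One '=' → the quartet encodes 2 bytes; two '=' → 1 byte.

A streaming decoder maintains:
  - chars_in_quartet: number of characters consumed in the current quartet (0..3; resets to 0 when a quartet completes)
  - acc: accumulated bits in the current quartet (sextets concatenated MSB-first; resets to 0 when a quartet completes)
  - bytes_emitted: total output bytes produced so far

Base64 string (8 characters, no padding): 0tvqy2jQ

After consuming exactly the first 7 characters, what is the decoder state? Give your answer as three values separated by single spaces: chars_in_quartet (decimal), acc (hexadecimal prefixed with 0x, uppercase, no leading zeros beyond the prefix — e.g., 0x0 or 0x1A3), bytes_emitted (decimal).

Answer: 3 0x32DA3 3

Derivation:
After char 0 ('0'=52): chars_in_quartet=1 acc=0x34 bytes_emitted=0
After char 1 ('t'=45): chars_in_quartet=2 acc=0xD2D bytes_emitted=0
After char 2 ('v'=47): chars_in_quartet=3 acc=0x34B6F bytes_emitted=0
After char 3 ('q'=42): chars_in_quartet=4 acc=0xD2DBEA -> emit D2 DB EA, reset; bytes_emitted=3
After char 4 ('y'=50): chars_in_quartet=1 acc=0x32 bytes_emitted=3
After char 5 ('2'=54): chars_in_quartet=2 acc=0xCB6 bytes_emitted=3
After char 6 ('j'=35): chars_in_quartet=3 acc=0x32DA3 bytes_emitted=3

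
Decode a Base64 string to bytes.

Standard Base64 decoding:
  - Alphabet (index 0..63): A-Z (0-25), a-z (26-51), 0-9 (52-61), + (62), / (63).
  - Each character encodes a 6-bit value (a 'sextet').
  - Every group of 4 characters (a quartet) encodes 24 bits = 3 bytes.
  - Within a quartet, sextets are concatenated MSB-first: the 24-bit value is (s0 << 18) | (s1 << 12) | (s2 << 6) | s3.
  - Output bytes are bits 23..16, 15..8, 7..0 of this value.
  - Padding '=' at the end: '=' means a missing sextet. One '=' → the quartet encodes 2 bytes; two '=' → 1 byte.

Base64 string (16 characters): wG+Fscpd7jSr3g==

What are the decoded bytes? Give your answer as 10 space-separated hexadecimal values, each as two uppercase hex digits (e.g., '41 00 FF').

After char 0 ('w'=48): chars_in_quartet=1 acc=0x30 bytes_emitted=0
After char 1 ('G'=6): chars_in_quartet=2 acc=0xC06 bytes_emitted=0
After char 2 ('+'=62): chars_in_quartet=3 acc=0x301BE bytes_emitted=0
After char 3 ('F'=5): chars_in_quartet=4 acc=0xC06F85 -> emit C0 6F 85, reset; bytes_emitted=3
After char 4 ('s'=44): chars_in_quartet=1 acc=0x2C bytes_emitted=3
After char 5 ('c'=28): chars_in_quartet=2 acc=0xB1C bytes_emitted=3
After char 6 ('p'=41): chars_in_quartet=3 acc=0x2C729 bytes_emitted=3
After char 7 ('d'=29): chars_in_quartet=4 acc=0xB1CA5D -> emit B1 CA 5D, reset; bytes_emitted=6
After char 8 ('7'=59): chars_in_quartet=1 acc=0x3B bytes_emitted=6
After char 9 ('j'=35): chars_in_quartet=2 acc=0xEE3 bytes_emitted=6
After char 10 ('S'=18): chars_in_quartet=3 acc=0x3B8D2 bytes_emitted=6
After char 11 ('r'=43): chars_in_quartet=4 acc=0xEE34AB -> emit EE 34 AB, reset; bytes_emitted=9
After char 12 ('3'=55): chars_in_quartet=1 acc=0x37 bytes_emitted=9
After char 13 ('g'=32): chars_in_quartet=2 acc=0xDE0 bytes_emitted=9
Padding '==': partial quartet acc=0xDE0 -> emit DE; bytes_emitted=10

Answer: C0 6F 85 B1 CA 5D EE 34 AB DE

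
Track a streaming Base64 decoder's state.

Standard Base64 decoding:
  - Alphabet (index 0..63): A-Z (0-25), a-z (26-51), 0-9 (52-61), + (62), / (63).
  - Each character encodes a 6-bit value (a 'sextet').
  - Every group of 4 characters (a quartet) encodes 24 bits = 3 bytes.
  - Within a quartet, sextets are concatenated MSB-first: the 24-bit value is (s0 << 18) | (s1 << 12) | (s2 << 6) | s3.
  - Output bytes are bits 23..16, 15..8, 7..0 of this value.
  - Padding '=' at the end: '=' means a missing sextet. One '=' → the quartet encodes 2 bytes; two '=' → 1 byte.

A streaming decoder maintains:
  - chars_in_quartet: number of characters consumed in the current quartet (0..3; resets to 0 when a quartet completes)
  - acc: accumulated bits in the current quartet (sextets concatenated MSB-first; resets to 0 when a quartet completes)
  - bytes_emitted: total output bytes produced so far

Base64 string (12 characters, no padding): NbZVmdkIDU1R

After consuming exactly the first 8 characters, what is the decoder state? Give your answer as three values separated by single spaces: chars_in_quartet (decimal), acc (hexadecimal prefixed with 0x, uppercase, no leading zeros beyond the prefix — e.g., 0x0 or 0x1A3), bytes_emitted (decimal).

Answer: 0 0x0 6

Derivation:
After char 0 ('N'=13): chars_in_quartet=1 acc=0xD bytes_emitted=0
After char 1 ('b'=27): chars_in_quartet=2 acc=0x35B bytes_emitted=0
After char 2 ('Z'=25): chars_in_quartet=3 acc=0xD6D9 bytes_emitted=0
After char 3 ('V'=21): chars_in_quartet=4 acc=0x35B655 -> emit 35 B6 55, reset; bytes_emitted=3
After char 4 ('m'=38): chars_in_quartet=1 acc=0x26 bytes_emitted=3
After char 5 ('d'=29): chars_in_quartet=2 acc=0x99D bytes_emitted=3
After char 6 ('k'=36): chars_in_quartet=3 acc=0x26764 bytes_emitted=3
After char 7 ('I'=8): chars_in_quartet=4 acc=0x99D908 -> emit 99 D9 08, reset; bytes_emitted=6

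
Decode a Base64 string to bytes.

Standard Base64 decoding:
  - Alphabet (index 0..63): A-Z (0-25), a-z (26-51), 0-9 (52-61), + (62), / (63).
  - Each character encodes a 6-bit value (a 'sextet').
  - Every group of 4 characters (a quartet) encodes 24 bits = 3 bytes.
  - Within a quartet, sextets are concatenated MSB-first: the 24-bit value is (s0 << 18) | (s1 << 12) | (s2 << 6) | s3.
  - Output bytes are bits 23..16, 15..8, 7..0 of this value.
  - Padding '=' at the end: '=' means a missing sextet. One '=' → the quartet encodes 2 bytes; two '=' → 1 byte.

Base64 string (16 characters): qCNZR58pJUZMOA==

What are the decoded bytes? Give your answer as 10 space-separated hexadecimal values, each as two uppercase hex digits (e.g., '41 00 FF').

Answer: A8 23 59 47 9F 29 25 46 4C 38

Derivation:
After char 0 ('q'=42): chars_in_quartet=1 acc=0x2A bytes_emitted=0
After char 1 ('C'=2): chars_in_quartet=2 acc=0xA82 bytes_emitted=0
After char 2 ('N'=13): chars_in_quartet=3 acc=0x2A08D bytes_emitted=0
After char 3 ('Z'=25): chars_in_quartet=4 acc=0xA82359 -> emit A8 23 59, reset; bytes_emitted=3
After char 4 ('R'=17): chars_in_quartet=1 acc=0x11 bytes_emitted=3
After char 5 ('5'=57): chars_in_quartet=2 acc=0x479 bytes_emitted=3
After char 6 ('8'=60): chars_in_quartet=3 acc=0x11E7C bytes_emitted=3
After char 7 ('p'=41): chars_in_quartet=4 acc=0x479F29 -> emit 47 9F 29, reset; bytes_emitted=6
After char 8 ('J'=9): chars_in_quartet=1 acc=0x9 bytes_emitted=6
After char 9 ('U'=20): chars_in_quartet=2 acc=0x254 bytes_emitted=6
After char 10 ('Z'=25): chars_in_quartet=3 acc=0x9519 bytes_emitted=6
After char 11 ('M'=12): chars_in_quartet=4 acc=0x25464C -> emit 25 46 4C, reset; bytes_emitted=9
After char 12 ('O'=14): chars_in_quartet=1 acc=0xE bytes_emitted=9
After char 13 ('A'=0): chars_in_quartet=2 acc=0x380 bytes_emitted=9
Padding '==': partial quartet acc=0x380 -> emit 38; bytes_emitted=10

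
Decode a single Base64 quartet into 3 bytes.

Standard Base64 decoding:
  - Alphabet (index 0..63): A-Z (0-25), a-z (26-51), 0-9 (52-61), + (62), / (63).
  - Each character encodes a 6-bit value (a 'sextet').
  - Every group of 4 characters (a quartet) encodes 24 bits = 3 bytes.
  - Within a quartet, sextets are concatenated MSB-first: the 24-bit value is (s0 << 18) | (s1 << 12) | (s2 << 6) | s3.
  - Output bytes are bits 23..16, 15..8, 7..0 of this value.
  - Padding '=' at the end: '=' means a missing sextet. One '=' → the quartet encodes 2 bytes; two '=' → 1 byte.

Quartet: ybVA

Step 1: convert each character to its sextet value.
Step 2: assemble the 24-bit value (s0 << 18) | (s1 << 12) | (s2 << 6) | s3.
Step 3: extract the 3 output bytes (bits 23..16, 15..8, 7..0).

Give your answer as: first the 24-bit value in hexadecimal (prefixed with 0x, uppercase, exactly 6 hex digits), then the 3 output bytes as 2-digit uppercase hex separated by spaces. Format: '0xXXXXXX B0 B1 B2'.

Sextets: y=50, b=27, V=21, A=0
24-bit: (50<<18) | (27<<12) | (21<<6) | 0
      = 0xC80000 | 0x01B000 | 0x000540 | 0x000000
      = 0xC9B540
Bytes: (v>>16)&0xFF=C9, (v>>8)&0xFF=B5, v&0xFF=40

Answer: 0xC9B540 C9 B5 40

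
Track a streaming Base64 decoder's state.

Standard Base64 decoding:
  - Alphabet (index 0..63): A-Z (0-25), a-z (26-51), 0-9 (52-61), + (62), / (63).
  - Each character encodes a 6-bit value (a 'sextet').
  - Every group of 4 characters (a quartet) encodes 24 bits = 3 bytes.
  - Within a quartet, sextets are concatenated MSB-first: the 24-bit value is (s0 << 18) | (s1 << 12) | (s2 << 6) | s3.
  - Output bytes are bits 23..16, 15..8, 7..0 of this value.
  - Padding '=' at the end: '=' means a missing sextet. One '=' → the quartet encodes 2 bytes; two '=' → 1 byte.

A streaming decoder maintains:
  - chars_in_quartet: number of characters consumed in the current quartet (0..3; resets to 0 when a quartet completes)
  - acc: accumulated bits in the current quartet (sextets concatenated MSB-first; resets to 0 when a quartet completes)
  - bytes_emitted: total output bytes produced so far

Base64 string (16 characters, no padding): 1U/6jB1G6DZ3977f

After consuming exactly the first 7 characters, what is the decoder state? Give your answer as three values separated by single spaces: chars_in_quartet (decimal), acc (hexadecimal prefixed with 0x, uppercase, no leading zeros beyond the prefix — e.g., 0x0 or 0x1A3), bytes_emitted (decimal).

After char 0 ('1'=53): chars_in_quartet=1 acc=0x35 bytes_emitted=0
After char 1 ('U'=20): chars_in_quartet=2 acc=0xD54 bytes_emitted=0
After char 2 ('/'=63): chars_in_quartet=3 acc=0x3553F bytes_emitted=0
After char 3 ('6'=58): chars_in_quartet=4 acc=0xD54FFA -> emit D5 4F FA, reset; bytes_emitted=3
After char 4 ('j'=35): chars_in_quartet=1 acc=0x23 bytes_emitted=3
After char 5 ('B'=1): chars_in_quartet=2 acc=0x8C1 bytes_emitted=3
After char 6 ('1'=53): chars_in_quartet=3 acc=0x23075 bytes_emitted=3

Answer: 3 0x23075 3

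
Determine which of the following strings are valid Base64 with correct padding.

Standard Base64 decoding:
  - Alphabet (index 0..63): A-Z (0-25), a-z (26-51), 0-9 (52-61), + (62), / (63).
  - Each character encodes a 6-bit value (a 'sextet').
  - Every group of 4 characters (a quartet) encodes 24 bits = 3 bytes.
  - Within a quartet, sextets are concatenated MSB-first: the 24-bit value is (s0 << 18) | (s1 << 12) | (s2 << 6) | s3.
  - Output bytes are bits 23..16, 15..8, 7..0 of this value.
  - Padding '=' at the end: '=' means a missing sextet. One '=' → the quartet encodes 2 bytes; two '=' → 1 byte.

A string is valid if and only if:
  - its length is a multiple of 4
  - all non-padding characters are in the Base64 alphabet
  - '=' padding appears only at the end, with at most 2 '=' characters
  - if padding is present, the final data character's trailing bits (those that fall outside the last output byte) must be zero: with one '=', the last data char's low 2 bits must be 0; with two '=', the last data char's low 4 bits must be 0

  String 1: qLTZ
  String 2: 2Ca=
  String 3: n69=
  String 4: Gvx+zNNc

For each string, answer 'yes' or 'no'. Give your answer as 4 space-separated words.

Answer: yes no no yes

Derivation:
String 1: 'qLTZ' → valid
String 2: '2Ca=' → invalid (bad trailing bits)
String 3: 'n69=' → invalid (bad trailing bits)
String 4: 'Gvx+zNNc' → valid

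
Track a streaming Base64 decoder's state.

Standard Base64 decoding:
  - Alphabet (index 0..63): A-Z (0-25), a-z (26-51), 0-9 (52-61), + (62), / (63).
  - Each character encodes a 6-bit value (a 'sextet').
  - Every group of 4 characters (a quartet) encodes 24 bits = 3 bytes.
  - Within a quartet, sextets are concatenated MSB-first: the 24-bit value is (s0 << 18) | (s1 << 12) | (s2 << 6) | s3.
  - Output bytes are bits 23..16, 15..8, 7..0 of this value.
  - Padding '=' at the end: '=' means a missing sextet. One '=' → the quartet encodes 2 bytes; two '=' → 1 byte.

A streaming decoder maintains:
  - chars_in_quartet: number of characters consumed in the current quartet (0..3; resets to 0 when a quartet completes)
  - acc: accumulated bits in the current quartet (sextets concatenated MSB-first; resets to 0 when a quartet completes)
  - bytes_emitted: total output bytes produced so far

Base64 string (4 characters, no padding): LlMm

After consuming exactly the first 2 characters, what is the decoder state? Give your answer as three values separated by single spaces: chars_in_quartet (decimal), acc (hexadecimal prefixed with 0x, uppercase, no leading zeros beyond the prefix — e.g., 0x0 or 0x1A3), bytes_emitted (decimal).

Answer: 2 0x2E5 0

Derivation:
After char 0 ('L'=11): chars_in_quartet=1 acc=0xB bytes_emitted=0
After char 1 ('l'=37): chars_in_quartet=2 acc=0x2E5 bytes_emitted=0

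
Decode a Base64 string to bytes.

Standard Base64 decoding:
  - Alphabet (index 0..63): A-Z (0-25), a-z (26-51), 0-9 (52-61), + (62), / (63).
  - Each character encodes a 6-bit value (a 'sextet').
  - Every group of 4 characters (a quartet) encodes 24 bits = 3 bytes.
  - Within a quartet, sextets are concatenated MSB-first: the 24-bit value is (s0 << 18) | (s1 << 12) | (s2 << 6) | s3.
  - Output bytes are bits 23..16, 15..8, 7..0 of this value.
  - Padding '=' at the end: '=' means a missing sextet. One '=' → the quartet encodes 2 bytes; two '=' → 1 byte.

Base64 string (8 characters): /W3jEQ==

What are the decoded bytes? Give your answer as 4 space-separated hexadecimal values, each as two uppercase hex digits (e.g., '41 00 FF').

Answer: FD 6D E3 11

Derivation:
After char 0 ('/'=63): chars_in_quartet=1 acc=0x3F bytes_emitted=0
After char 1 ('W'=22): chars_in_quartet=2 acc=0xFD6 bytes_emitted=0
After char 2 ('3'=55): chars_in_quartet=3 acc=0x3F5B7 bytes_emitted=0
After char 3 ('j'=35): chars_in_quartet=4 acc=0xFD6DE3 -> emit FD 6D E3, reset; bytes_emitted=3
After char 4 ('E'=4): chars_in_quartet=1 acc=0x4 bytes_emitted=3
After char 5 ('Q'=16): chars_in_quartet=2 acc=0x110 bytes_emitted=3
Padding '==': partial quartet acc=0x110 -> emit 11; bytes_emitted=4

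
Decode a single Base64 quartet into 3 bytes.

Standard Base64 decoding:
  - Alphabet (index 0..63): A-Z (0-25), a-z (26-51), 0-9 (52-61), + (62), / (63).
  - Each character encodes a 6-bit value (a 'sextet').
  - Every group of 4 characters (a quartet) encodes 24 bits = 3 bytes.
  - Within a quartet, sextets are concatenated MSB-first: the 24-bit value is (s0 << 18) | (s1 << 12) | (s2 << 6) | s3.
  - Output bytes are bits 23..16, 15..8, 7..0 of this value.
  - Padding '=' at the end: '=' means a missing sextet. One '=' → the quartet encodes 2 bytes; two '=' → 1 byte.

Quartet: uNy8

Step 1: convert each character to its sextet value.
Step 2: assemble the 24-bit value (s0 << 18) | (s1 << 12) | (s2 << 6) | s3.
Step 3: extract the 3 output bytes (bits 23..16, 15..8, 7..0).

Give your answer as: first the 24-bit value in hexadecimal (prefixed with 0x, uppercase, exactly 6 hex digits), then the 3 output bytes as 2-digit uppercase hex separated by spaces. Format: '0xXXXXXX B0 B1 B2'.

Answer: 0xB8DCBC B8 DC BC

Derivation:
Sextets: u=46, N=13, y=50, 8=60
24-bit: (46<<18) | (13<<12) | (50<<6) | 60
      = 0xB80000 | 0x00D000 | 0x000C80 | 0x00003C
      = 0xB8DCBC
Bytes: (v>>16)&0xFF=B8, (v>>8)&0xFF=DC, v&0xFF=BC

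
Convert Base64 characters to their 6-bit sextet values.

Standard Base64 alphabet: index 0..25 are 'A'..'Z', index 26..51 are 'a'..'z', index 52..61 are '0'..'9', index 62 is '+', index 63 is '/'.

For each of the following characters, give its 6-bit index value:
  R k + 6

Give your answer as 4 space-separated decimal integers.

Answer: 17 36 62 58

Derivation:
'R': A..Z range, ord('R') − ord('A') = 17
'k': a..z range, 26 + ord('k') − ord('a') = 36
'+': index 62
'6': 0..9 range, 52 + ord('6') − ord('0') = 58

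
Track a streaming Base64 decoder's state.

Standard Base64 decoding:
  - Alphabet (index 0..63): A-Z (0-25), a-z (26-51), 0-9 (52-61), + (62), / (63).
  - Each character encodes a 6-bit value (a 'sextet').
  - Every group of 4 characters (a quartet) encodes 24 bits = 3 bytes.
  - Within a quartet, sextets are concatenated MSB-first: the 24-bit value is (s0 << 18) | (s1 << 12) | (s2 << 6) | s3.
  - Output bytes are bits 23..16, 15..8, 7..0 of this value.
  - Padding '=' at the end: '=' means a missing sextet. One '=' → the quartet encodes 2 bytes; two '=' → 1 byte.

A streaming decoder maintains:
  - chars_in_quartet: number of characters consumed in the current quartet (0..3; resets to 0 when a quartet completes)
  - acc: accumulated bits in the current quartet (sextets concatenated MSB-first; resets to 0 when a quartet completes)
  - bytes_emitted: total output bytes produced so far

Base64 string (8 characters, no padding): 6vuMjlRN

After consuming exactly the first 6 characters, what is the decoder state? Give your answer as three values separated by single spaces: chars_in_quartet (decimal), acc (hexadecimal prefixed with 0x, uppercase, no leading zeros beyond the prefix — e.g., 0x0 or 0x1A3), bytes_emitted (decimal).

After char 0 ('6'=58): chars_in_quartet=1 acc=0x3A bytes_emitted=0
After char 1 ('v'=47): chars_in_quartet=2 acc=0xEAF bytes_emitted=0
After char 2 ('u'=46): chars_in_quartet=3 acc=0x3ABEE bytes_emitted=0
After char 3 ('M'=12): chars_in_quartet=4 acc=0xEAFB8C -> emit EA FB 8C, reset; bytes_emitted=3
After char 4 ('j'=35): chars_in_quartet=1 acc=0x23 bytes_emitted=3
After char 5 ('l'=37): chars_in_quartet=2 acc=0x8E5 bytes_emitted=3

Answer: 2 0x8E5 3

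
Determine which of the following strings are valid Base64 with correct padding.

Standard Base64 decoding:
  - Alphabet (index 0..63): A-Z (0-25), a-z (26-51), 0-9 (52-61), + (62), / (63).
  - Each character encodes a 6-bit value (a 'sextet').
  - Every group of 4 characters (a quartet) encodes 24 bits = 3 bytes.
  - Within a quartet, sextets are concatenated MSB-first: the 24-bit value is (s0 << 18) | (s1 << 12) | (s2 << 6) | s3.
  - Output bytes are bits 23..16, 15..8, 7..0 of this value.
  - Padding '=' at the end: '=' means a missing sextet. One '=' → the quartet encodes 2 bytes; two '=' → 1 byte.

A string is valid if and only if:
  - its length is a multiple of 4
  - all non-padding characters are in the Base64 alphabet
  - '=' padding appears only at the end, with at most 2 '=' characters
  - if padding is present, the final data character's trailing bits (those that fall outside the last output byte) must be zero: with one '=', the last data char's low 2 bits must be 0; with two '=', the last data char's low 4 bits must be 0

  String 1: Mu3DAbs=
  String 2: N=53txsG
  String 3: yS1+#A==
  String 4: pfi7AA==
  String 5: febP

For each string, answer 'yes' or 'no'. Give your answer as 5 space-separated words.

Answer: yes no no yes yes

Derivation:
String 1: 'Mu3DAbs=' → valid
String 2: 'N=53txsG' → invalid (bad char(s): ['=']; '=' in middle)
String 3: 'yS1+#A==' → invalid (bad char(s): ['#'])
String 4: 'pfi7AA==' → valid
String 5: 'febP' → valid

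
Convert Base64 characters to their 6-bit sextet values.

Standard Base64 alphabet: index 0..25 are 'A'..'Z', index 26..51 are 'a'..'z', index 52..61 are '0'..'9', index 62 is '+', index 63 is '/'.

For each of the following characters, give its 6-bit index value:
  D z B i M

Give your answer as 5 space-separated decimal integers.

'D': A..Z range, ord('D') − ord('A') = 3
'z': a..z range, 26 + ord('z') − ord('a') = 51
'B': A..Z range, ord('B') − ord('A') = 1
'i': a..z range, 26 + ord('i') − ord('a') = 34
'M': A..Z range, ord('M') − ord('A') = 12

Answer: 3 51 1 34 12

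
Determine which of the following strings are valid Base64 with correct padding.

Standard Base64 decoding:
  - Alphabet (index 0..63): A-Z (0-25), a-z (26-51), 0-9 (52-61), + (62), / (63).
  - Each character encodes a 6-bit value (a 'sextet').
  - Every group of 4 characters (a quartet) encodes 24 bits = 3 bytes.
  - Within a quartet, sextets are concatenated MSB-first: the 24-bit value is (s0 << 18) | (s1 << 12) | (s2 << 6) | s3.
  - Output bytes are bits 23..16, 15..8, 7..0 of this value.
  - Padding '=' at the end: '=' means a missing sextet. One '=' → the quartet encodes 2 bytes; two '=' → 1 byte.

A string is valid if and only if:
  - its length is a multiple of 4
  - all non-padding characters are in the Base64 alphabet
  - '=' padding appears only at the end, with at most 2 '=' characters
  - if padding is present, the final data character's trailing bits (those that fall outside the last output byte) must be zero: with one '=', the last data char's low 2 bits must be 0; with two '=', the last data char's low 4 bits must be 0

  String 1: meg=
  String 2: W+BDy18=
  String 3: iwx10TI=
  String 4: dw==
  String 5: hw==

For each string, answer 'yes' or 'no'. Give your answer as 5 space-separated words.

Answer: yes yes yes yes yes

Derivation:
String 1: 'meg=' → valid
String 2: 'W+BDy18=' → valid
String 3: 'iwx10TI=' → valid
String 4: 'dw==' → valid
String 5: 'hw==' → valid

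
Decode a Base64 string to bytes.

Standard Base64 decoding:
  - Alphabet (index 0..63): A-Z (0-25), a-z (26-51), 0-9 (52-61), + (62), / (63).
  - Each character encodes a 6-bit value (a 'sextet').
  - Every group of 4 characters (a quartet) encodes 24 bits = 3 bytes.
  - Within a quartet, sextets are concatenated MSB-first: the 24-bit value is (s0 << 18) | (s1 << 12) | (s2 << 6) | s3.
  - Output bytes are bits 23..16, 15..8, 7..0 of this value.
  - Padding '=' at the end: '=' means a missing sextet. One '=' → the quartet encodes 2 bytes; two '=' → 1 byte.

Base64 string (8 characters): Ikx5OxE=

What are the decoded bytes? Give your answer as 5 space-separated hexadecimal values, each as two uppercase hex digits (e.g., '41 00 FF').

After char 0 ('I'=8): chars_in_quartet=1 acc=0x8 bytes_emitted=0
After char 1 ('k'=36): chars_in_quartet=2 acc=0x224 bytes_emitted=0
After char 2 ('x'=49): chars_in_quartet=3 acc=0x8931 bytes_emitted=0
After char 3 ('5'=57): chars_in_quartet=4 acc=0x224C79 -> emit 22 4C 79, reset; bytes_emitted=3
After char 4 ('O'=14): chars_in_quartet=1 acc=0xE bytes_emitted=3
After char 5 ('x'=49): chars_in_quartet=2 acc=0x3B1 bytes_emitted=3
After char 6 ('E'=4): chars_in_quartet=3 acc=0xEC44 bytes_emitted=3
Padding '=': partial quartet acc=0xEC44 -> emit 3B 11; bytes_emitted=5

Answer: 22 4C 79 3B 11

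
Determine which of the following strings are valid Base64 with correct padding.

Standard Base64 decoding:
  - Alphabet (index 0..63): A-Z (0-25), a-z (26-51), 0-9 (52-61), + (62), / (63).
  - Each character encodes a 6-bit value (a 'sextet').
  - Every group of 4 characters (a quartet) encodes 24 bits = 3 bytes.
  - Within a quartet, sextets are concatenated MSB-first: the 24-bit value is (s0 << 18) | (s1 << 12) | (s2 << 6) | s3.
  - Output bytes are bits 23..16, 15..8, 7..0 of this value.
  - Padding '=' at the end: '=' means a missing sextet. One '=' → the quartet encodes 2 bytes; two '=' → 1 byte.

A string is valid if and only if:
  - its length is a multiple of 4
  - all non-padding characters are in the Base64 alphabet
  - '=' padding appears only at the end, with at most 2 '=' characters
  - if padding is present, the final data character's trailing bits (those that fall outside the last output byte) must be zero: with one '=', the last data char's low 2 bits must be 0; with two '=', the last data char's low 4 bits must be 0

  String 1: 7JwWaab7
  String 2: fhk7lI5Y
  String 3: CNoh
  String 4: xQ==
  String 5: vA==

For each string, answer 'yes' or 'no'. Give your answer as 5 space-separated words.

String 1: '7JwWaab7' → valid
String 2: 'fhk7lI5Y' → valid
String 3: 'CNoh' → valid
String 4: 'xQ==' → valid
String 5: 'vA==' → valid

Answer: yes yes yes yes yes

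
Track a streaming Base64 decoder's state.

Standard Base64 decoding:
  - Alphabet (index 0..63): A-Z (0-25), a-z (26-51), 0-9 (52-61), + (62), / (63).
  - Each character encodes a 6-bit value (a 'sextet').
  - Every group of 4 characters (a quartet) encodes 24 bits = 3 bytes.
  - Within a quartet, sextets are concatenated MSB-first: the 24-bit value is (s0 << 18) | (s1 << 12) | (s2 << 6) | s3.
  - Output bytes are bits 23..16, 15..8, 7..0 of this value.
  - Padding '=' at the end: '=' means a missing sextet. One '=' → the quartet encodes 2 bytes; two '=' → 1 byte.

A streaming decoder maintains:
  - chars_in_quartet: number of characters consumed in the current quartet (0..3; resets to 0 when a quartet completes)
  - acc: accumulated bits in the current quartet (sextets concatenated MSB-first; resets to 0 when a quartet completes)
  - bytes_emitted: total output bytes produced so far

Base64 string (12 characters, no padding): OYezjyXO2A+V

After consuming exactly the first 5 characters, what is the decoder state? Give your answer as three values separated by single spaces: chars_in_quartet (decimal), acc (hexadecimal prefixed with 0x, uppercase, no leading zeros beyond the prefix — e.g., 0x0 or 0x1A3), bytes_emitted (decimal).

Answer: 1 0x23 3

Derivation:
After char 0 ('O'=14): chars_in_quartet=1 acc=0xE bytes_emitted=0
After char 1 ('Y'=24): chars_in_quartet=2 acc=0x398 bytes_emitted=0
After char 2 ('e'=30): chars_in_quartet=3 acc=0xE61E bytes_emitted=0
After char 3 ('z'=51): chars_in_quartet=4 acc=0x3987B3 -> emit 39 87 B3, reset; bytes_emitted=3
After char 4 ('j'=35): chars_in_quartet=1 acc=0x23 bytes_emitted=3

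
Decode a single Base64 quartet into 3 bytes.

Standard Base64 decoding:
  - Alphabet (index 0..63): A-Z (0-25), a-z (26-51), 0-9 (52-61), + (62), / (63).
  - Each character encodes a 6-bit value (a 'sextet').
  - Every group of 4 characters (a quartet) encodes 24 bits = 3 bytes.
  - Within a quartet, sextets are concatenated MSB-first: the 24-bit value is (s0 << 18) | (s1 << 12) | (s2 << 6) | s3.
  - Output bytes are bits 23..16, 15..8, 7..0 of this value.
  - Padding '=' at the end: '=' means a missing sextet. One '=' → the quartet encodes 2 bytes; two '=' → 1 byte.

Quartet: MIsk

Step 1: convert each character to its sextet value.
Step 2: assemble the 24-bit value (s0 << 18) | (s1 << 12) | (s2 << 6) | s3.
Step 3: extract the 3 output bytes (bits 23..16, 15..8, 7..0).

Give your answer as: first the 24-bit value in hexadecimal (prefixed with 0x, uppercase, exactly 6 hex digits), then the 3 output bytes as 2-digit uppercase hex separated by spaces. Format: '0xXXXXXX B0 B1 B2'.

Sextets: M=12, I=8, s=44, k=36
24-bit: (12<<18) | (8<<12) | (44<<6) | 36
      = 0x300000 | 0x008000 | 0x000B00 | 0x000024
      = 0x308B24
Bytes: (v>>16)&0xFF=30, (v>>8)&0xFF=8B, v&0xFF=24

Answer: 0x308B24 30 8B 24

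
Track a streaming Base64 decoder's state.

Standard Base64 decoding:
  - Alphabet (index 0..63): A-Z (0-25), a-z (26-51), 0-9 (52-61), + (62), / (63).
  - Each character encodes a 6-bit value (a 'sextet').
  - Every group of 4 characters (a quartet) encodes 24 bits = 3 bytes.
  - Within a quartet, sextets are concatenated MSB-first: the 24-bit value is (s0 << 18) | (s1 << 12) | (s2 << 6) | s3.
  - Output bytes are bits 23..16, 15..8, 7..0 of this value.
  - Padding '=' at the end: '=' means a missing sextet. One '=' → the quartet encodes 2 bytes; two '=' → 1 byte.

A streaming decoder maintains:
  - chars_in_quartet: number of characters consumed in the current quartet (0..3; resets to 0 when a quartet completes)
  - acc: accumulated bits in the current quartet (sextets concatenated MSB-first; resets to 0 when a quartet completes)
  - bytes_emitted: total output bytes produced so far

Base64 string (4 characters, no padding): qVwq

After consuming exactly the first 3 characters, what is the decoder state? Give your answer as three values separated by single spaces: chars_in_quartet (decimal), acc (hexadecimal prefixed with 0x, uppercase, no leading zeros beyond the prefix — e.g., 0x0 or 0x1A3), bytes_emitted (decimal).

After char 0 ('q'=42): chars_in_quartet=1 acc=0x2A bytes_emitted=0
After char 1 ('V'=21): chars_in_quartet=2 acc=0xA95 bytes_emitted=0
After char 2 ('w'=48): chars_in_quartet=3 acc=0x2A570 bytes_emitted=0

Answer: 3 0x2A570 0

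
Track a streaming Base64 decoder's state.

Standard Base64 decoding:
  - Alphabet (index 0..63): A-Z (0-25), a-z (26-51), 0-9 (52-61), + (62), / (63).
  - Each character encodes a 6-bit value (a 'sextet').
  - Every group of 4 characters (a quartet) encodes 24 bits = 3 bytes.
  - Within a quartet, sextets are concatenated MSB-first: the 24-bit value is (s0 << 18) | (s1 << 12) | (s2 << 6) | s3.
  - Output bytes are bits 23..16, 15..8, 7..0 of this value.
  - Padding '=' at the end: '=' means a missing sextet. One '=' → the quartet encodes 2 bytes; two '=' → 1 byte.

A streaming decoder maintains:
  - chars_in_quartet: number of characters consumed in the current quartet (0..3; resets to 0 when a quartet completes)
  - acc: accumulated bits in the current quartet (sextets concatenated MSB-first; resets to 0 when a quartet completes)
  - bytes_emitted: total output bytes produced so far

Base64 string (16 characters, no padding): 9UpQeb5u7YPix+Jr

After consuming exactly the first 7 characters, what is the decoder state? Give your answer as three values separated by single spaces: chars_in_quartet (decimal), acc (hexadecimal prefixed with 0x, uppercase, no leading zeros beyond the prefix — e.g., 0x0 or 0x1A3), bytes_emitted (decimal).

After char 0 ('9'=61): chars_in_quartet=1 acc=0x3D bytes_emitted=0
After char 1 ('U'=20): chars_in_quartet=2 acc=0xF54 bytes_emitted=0
After char 2 ('p'=41): chars_in_quartet=3 acc=0x3D529 bytes_emitted=0
After char 3 ('Q'=16): chars_in_quartet=4 acc=0xF54A50 -> emit F5 4A 50, reset; bytes_emitted=3
After char 4 ('e'=30): chars_in_quartet=1 acc=0x1E bytes_emitted=3
After char 5 ('b'=27): chars_in_quartet=2 acc=0x79B bytes_emitted=3
After char 6 ('5'=57): chars_in_quartet=3 acc=0x1E6F9 bytes_emitted=3

Answer: 3 0x1E6F9 3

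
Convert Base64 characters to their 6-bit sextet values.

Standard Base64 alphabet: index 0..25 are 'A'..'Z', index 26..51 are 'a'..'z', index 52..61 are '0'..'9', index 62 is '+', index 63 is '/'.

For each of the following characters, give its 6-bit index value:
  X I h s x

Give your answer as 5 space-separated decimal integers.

'X': A..Z range, ord('X') − ord('A') = 23
'I': A..Z range, ord('I') − ord('A') = 8
'h': a..z range, 26 + ord('h') − ord('a') = 33
's': a..z range, 26 + ord('s') − ord('a') = 44
'x': a..z range, 26 + ord('x') − ord('a') = 49

Answer: 23 8 33 44 49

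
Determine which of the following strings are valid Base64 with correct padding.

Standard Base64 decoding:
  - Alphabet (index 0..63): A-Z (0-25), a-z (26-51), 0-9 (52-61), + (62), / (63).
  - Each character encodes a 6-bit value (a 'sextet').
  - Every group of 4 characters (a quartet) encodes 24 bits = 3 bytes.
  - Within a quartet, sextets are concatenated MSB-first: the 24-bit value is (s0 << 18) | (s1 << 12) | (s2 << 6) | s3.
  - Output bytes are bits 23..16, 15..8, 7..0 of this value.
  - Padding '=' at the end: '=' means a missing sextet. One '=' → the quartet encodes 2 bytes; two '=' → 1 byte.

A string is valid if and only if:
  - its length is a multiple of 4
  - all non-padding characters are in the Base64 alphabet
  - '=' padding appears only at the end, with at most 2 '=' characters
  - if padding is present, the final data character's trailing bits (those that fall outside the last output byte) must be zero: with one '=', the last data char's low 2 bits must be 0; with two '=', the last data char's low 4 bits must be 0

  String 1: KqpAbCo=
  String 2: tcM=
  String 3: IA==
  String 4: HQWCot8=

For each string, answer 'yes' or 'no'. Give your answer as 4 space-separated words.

String 1: 'KqpAbCo=' → valid
String 2: 'tcM=' → valid
String 3: 'IA==' → valid
String 4: 'HQWCot8=' → valid

Answer: yes yes yes yes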